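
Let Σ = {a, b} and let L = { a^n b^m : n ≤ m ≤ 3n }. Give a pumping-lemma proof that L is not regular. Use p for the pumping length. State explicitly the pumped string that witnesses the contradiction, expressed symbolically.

a^{p+k} b^p

Assume L is regular. Let p be the pumping length given by the pumping lemma.
Take w = a^p b^p ∈ L (since p ≤ p ≤ 3p), with |w| = 2p ≥ p.
By the pumping lemma, w = xyz with |xy| ≤ p and |y| ≥ 1.
The first p characters of w are a's, so xy (and hence y) consists only of a's. Write y = a^k, 1 ≤ k ≤ p.
Pump with i = 2: xy^2z = a^{p+k} b^p. Now n = p+k > p = m, so the condition n ≤ m fails. Thus xy^2z ∉ L.
Contradiction. Therefore L is not regular.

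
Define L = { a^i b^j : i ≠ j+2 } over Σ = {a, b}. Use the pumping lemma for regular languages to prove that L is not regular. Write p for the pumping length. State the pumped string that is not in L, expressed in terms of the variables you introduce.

Suppose for contradiction that L is regular, and let p be the pumping length.
Choose w = a^p b^{p+p!-2}. Since p ≠ (p+p!-2)+2 = p+p!, w ∈ L; and |w| ≥ p.
By the pumping lemma, w = xyz with |xy| ≤ p and y is nonempty.
Because |xy| ≤ p and w begins with p copies of a, we have y = a^k with 1 ≤ k ≤ p.
Since 1 ≤ k ≤ p, k divides p!; set t = 1 + p!/k. Then xy^t z has p + (p!/k)·k = p + p! copies of a. Now the a-count is p+p! and (b-count)+2 = (p+p!-2)+2 = p+p!, so i ≠ j+2 fails. So xy^t z = a^{p+p!} b^{p+p!-2} ∉ L.
This is a contradiction; hence L is not regular.

a^{p+p!} b^{p+p!-2}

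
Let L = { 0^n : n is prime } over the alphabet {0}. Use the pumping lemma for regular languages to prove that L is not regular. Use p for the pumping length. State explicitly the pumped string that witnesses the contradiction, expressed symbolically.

0^{q(1+k)}

Toward a contradiction, assume L is regular with pumping length p.
Let q be a prime with q ≥ p+2 (infinitely many primes exist), and take w = 0^q ∈ L with |w| = q ≥ p.
By the pumping lemma, w = xyz with |xy| ≤ p and |y| ≥ 1.
Then y = 0^k for some k with 1 ≤ k ≤ p.
Since 1 ≤ k ≤ p, |xz| = q-k. Pump with i = q+1: |xy^{q+1}z| = (q-k)+(q+1)k = q+qk = q(1+k), which is composite (both factors ≥ 2). So xy^{q+1}z = 0^{q(1+k)} ∉ L.
Contradiction. Therefore L is not regular.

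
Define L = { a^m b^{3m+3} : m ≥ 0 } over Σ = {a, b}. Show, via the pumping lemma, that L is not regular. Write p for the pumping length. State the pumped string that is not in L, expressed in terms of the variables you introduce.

Assume L is regular; let p be its pumping constant.
Let w = a^p b^{3p+3} ∈ L; note |w| = 4p+3 ≥ p.
Write w = xyz as guaranteed by the lemma, with |xy| ≤ p and y is nonempty.
The first p characters of w are a's, so xy (and hence y) consists only of a's. Write y = a^k, 1 ≤ k ≤ p.
Pump with i = 2: xy^2z = a^{p+k} b^{3p+3}. For this to lie in L we would need 3p+3 = 3(p+k)+3, which forces k = 0. But k ≥ 1, so xy^2z ∉ L.
This contradicts the pumping lemma, so L is not regular.

a^{p+k} b^{3p+3}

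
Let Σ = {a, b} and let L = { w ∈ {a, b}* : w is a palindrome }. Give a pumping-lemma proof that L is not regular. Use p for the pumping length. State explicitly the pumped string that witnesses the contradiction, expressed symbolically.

a^{p+k} b a^p

Assume L is regular. Let p be the pumping length given by the pumping lemma.
Take w = a^p b a^p, a palindrome of length 2p+1 ≥ p.
Write w = xyz as guaranteed by the lemma, with |xy| ≤ p and y is nonempty.
The first p characters of w are a's, so xy (and hence y) consists only of a's. Write y = a^k, 1 ≤ k ≤ p.
Pump with i = 2: xy^2z = a^{p+k} b a^p. Its reverse is a^p b a^{p+k}, which differs from xy^2z since k ≥ 1. So xy^2z is not a palindrome and xy^2z ∉ L.
This is a contradiction; hence L is not regular.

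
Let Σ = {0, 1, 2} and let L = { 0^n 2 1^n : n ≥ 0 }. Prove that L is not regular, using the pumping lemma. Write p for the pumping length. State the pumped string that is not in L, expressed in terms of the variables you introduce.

0^{p+k} 2 1^p

Toward a contradiction, assume L is regular with pumping length p.
Take w = 0^p 2 1^p ∈ L with |w| = 2p+1 ≥ p.
Write w = xyz as guaranteed by the lemma, with |xy| ≤ p and y is nonempty.
Because |xy| ≤ p and w begins with p copies of 0, we have y = 0^k with 1 ≤ k ≤ p.
Pump with i = 2: xy^2z = 0^{p+k} 2 1^p, which would require p+k = p. But k ≥ 1, so xy^2z ∉ L.
Contradiction. Therefore L is not regular.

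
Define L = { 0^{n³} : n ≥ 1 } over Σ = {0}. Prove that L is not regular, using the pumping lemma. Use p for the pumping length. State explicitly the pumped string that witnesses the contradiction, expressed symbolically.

Assume L is regular. Let p be the pumping length given by the pumping lemma.
Take w = 0^{p³} ∈ L with |w| = p³ ≥ p.
By the pumping lemma, w = xyz with |xy| ≤ p and |y| ≥ 1.
Then y = 0^k for some k with 1 ≤ k ≤ p.
Pump with i = 2: xy^2z = 0^{p³+k}. Since 1 ≤ k ≤ p, p³ < p³+k ≤ p³+p < p³+3p²+3p+1 = (p+1)³, so p³+k is not a perfect cube. So xy^2z ∉ L.
Contradiction. Therefore L is not regular.

0^{p³+k}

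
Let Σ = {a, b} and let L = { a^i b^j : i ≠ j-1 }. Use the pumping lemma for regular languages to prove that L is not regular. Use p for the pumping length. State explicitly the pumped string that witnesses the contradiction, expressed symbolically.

Toward a contradiction, assume L is regular with pumping length p.
Choose w = a^p b^{p+p!+1}. Since p ≠ (p+p!+1)-1 = p+p!, w ∈ L; and |w| ≥ p.
Write w = xyz as guaranteed by the lemma, with |xy| ≤ p and y is nonempty.
Because |xy| ≤ p and w begins with p copies of a, we have y = a^k with 1 ≤ k ≤ p.
Since 1 ≤ k ≤ p, k divides p!; set t = 1 + p!/k. Then xy^t z has p + (p!/k)·k = p + p! copies of a. Now the a-count is p+p! and (b-count)-1 = (p+p!+1)-1 = p+p!, so i ≠ j-1 fails. So xy^t z = a^{p+p!} b^{p+p!+1} ∉ L.
Contradiction. Therefore L is not regular.

a^{p+p!} b^{p+p!+1}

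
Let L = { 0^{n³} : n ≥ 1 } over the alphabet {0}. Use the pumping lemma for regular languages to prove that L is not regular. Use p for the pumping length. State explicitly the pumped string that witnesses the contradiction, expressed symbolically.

Toward a contradiction, assume L is regular with pumping length p.
Take w = 0^{p³} ∈ L with |w| = p³ ≥ p.
By the pumping lemma, w = xyz with |xy| ≤ p and y is nonempty.
Then y = 0^k for some k with 1 ≤ k ≤ p.
Pump with i = 2: xy^2z = 0^{p³+k}. Since 1 ≤ k ≤ p, p³ < p³+k ≤ p³+p < p³+3p²+3p+1 = (p+1)³, so p³+k is not a perfect cube. So xy^2z ∉ L.
Contradiction. Therefore L is not regular.

0^{p³+k}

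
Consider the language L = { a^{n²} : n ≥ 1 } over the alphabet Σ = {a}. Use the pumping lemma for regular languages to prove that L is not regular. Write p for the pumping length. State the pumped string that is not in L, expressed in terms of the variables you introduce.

a^{p²+k}

Suppose for contradiction that L is regular, and let p be the pumping length.
Take w = a^{p²} ∈ L with |w| = p² ≥ p.
The pumping lemma gives a decomposition w = xyz where |xy| ≤ p and |y| ≥ 1.
Then y = a^k for some k with 1 ≤ k ≤ p.
Pump with i = 2: xy^2z = a^{p²+k}. Since 1 ≤ k ≤ p, p² < p²+k ≤ p²+p < (p+1)², so p²+k lies strictly between consecutive squares and is not a perfect square. So xy^2z ∉ L.
This is a contradiction; hence L is not regular.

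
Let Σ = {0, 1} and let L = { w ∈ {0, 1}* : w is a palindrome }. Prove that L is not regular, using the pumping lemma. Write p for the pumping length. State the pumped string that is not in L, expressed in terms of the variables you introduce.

Suppose for contradiction that L is regular, and let p be the pumping length.
Take w = 0^p 1 0^p, a palindrome of length 2p+1 ≥ p.
The pumping lemma gives a decomposition w = xyz where |xy| ≤ p and y is nonempty.
The first p characters of w are 0's, so xy (and hence y) consists only of 0's. Write y = 0^k, 1 ≤ k ≤ p.
Pump with i = 2: xy^2z = 0^{p+k} 1 0^p. Its reverse is 0^p 1 0^{p+k}, which differs from xy^2z since k ≥ 1. So xy^2z is not a palindrome and xy^2z ∉ L.
This contradicts the pumping lemma, so L is not regular.

0^{p+k} 1 0^p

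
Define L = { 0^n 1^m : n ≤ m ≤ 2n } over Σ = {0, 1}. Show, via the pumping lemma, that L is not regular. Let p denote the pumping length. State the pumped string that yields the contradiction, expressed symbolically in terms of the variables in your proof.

0^{p+k} 1^p

Assume L is regular; let p be its pumping constant.
Take w = 0^p 1^p ∈ L (since p ≤ p ≤ 2p), with |w| = 2p ≥ p.
By the pumping lemma, w = xyz with |xy| ≤ p and |y| > 0.
The first p characters of w are 0's, so xy (and hence y) consists only of 0's. Write y = 0^k, 1 ≤ k ≤ p.
Pump with i = 2: xy^2z = 0^{p+k} 1^p. Now n = p+k > p = m, so the condition n ≤ m fails. Thus xy^2z ∉ L.
This is a contradiction; hence L is not regular.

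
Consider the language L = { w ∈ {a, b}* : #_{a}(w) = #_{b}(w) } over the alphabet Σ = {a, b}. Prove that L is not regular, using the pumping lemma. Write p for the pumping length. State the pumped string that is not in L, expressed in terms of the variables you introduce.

a^{p+k} b^p

Assume L is regular; let p be its pumping constant.
Choose w = a^p b^p ∈ L with |w| = 2p ≥ p.
The pumping lemma gives a decomposition w = xyz where |xy| ≤ p and y is nonempty.
The first p characters of w are a's, so xy (and hence y) consists only of a's. Write y = a^k, 1 ≤ k ≤ p.
Pump with i = 2: xy^2z = a^{p+k} b^p has p+k occurrences of a but only p of b. Since k ≥ 1 the counts differ, so xy^2z ∉ L.
This contradicts the pumping lemma, so L is not regular.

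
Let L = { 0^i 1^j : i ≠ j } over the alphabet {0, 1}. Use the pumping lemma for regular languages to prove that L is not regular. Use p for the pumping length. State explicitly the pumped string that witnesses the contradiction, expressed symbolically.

Assume L is regular. Let p be the pumping length given by the pumping lemma.
Choose w = 0^p 1^{p+p!}. Since p ≠ p+p!, w ∈ L; and |w| ≥ p.
Write w = xyz as guaranteed by the lemma, with |xy| ≤ p and |y| ≥ 1.
Since the first p symbols of w are all 0's and |xy| ≤ p, y lies entirely in the leading 0-block: y = 0^k for some k with 1 ≤ k ≤ p.
Since 1 ≤ k ≤ p, k divides p!; set t = 1 + p!/k. Then xy^t z has p + (p!/k)·k = p + p! copies of 0. Now the 0-count equals the 1-count, so i ≠ j fails. So xy^t z = 0^{p+p!} 1^{p+p!} ∉ L.
Contradiction. Therefore L is not regular.

0^{p+p!} 1^{p+p!}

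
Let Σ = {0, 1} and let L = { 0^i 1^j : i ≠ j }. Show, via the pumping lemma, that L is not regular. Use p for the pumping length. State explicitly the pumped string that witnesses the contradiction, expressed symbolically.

Suppose for contradiction that L is regular, and let p be the pumping length.
Choose w = 0^p 1^{p+p!}. Since p ≠ p+p!, w ∈ L; and |w| ≥ p.
By the pumping lemma, w = xyz with |xy| ≤ p and |y| ≥ 1.
Since the first p symbols of w are all 0's and |xy| ≤ p, y lies entirely in the leading 0-block: y = 0^k for some k with 1 ≤ k ≤ p.
Since 1 ≤ k ≤ p, k divides p!; set t = 1 + p!/k. Then xy^t z has p + (p!/k)·k = p + p! copies of 0. Now the 0-count equals the 1-count, so i ≠ j fails. So xy^t z = 0^{p+p!} 1^{p+p!} ∉ L.
Contradiction. Therefore L is not regular.

0^{p+p!} 1^{p+p!}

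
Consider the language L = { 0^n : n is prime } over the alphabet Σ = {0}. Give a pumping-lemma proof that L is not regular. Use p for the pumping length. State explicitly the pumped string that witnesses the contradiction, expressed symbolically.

Assume L is regular. Let p be the pumping length given by the pumping lemma.
Let q be a prime with q ≥ p+2 (infinitely many primes exist), and take w = 0^q ∈ L with |w| = q ≥ p.
Write w = xyz as guaranteed by the lemma, with |xy| ≤ p and |y| > 0.
Then y = 0^k for some k with 1 ≤ k ≤ p.
Since 1 ≤ k ≤ p, |xz| = q-k. Pump with i = q+1: |xy^{q+1}z| = (q-k)+(q+1)k = q+qk = q(1+k), which is composite (both factors ≥ 2). So xy^{q+1}z = 0^{q(1+k)} ∉ L.
Contradiction. Therefore L is not regular.

0^{q(1+k)}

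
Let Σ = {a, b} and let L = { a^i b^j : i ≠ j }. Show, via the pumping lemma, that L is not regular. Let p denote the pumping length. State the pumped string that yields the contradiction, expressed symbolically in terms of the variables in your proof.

Assume L is regular. Let p be the pumping length given by the pumping lemma.
Choose w = a^p b^{p+p!}. Since p ≠ p+p!, w ∈ L; and |w| ≥ p.
By the pumping lemma, w = xyz with |xy| ≤ p and |y| > 0.
The first p characters of w are a's, so xy (and hence y) consists only of a's. Write y = a^k, 1 ≤ k ≤ p.
Since 1 ≤ k ≤ p, k divides p!; set t = 1 + p!/k. Then xy^t z has p + (p!/k)·k = p + p! copies of a. Now the a-count equals the b-count, so i ≠ j fails. So xy^t z = a^{p+p!} b^{p+p!} ∉ L.
This contradicts the pumping lemma, so L is not regular.

a^{p+p!} b^{p+p!}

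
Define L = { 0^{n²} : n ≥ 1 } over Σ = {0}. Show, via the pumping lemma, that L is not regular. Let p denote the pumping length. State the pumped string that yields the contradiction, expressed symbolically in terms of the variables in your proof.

0^{p²+k}

Suppose for contradiction that L is regular, and let p be the pumping length.
Take w = 0^{p²} ∈ L with |w| = p² ≥ p.
Write w = xyz as guaranteed by the lemma, with |xy| ≤ p and y is nonempty.
Then y = 0^k for some k with 1 ≤ k ≤ p.
Pump with i = 2: xy^2z = 0^{p²+k}. Since 1 ≤ k ≤ p, p² < p²+k ≤ p²+p < (p+1)², so p²+k lies strictly between consecutive squares and is not a perfect square. So xy^2z ∉ L.
This contradicts the pumping lemma, so L is not regular.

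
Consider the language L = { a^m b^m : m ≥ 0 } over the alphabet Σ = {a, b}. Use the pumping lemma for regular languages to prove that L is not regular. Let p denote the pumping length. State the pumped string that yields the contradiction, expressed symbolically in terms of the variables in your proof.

Assume L is regular. Let p be the pumping length given by the pumping lemma.
Choose w = a^p b^p, which is in L with |w| = 2p ≥ p.
Write w = xyz as guaranteed by the lemma, with |xy| ≤ p and y is nonempty.
Because |xy| ≤ p and w begins with p copies of a, we have y = a^k with 1 ≤ k ≤ p.
Pump with i = 2: xy^2z = a^{p+k} b^p. For this to lie in L we would need p = p+k, which forces k = 0. But k ≥ 1, so xy^2z ∉ L.
Contradiction. Therefore L is not regular.

a^{p+k} b^p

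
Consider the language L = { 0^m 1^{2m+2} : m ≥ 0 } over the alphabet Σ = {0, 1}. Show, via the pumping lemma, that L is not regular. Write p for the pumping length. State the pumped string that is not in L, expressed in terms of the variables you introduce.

0^{p+k} 1^{2p+2}

Assume L is regular; let p be its pumping constant.
Let w = 0^p 1^{2p+2} ∈ L; note |w| = 3p+2 ≥ p.
The pumping lemma gives a decomposition w = xyz where |xy| ≤ p and |y| > 0.
Since the first p symbols of w are all 0's and |xy| ≤ p, y lies entirely in the leading 0-block: y = 0^k for some k with 1 ≤ k ≤ p.
Pump with i = 2: xy^2z = 0^{p+k} 1^{2p+2}. For this to lie in L we would need 2p+2 = 2(p+k)+2, which forces k = 0. But k ≥ 1, so xy^2z ∉ L.
This contradicts the pumping lemma, so L is not regular.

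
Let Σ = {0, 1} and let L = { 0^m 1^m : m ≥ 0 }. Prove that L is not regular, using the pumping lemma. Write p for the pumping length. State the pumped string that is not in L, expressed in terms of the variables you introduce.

Toward a contradiction, assume L is regular with pumping length p.
Let w = 0^p 1^p ∈ L; note |w| = 2p ≥ p.
Write w = xyz as guaranteed by the lemma, with |xy| ≤ p and |y| > 0.
The first p characters of w are 0's, so xy (and hence y) consists only of 0's. Write y = 0^k, 1 ≤ k ≤ p.
Pump with i = 2: xy^2z = 0^{p+k} 1^p. For this to lie in L we would need p = p+k, which forces k = 0. But k ≥ 1, so xy^2z ∉ L.
This is a contradiction; hence L is not regular.

0^{p+k} 1^p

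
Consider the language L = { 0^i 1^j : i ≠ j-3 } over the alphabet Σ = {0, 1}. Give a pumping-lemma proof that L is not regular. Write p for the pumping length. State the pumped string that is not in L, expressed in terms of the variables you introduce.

Suppose for contradiction that L is regular, and let p be the pumping length.
Choose w = 0^p 1^{p+p!+3}. Since p ≠ (p+p!+3)-3 = p+p!, w ∈ L; and |w| ≥ p.
Write w = xyz as guaranteed by the lemma, with |xy| ≤ p and y is nonempty.
The first p characters of w are 0's, so xy (and hence y) consists only of 0's. Write y = 0^k, 1 ≤ k ≤ p.
Since 1 ≤ k ≤ p, k divides p!; set t = 1 + p!/k. Then xy^t z has p + (p!/k)·k = p + p! copies of 0. Now the 0-count is p+p! and (1-count)-3 = (p+p!+3)-3 = p+p!, so i ≠ j-3 fails. So xy^t z = 0^{p+p!} 1^{p+p!+3} ∉ L.
This is a contradiction; hence L is not regular.

0^{p+p!} 1^{p+p!+3}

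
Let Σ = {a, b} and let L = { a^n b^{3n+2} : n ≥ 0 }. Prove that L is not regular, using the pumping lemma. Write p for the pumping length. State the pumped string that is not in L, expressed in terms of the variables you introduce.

a^{p+k} b^{3p+2}

Assume L is regular. Let p be the pumping length given by the pumping lemma.
Let w = a^p b^{3p+2} ∈ L; note |w| = 4p+2 ≥ p.
Write w = xyz as guaranteed by the lemma, with |xy| ≤ p and y is nonempty.
Because |xy| ≤ p and w begins with p copies of a, we have y = a^k with 1 ≤ k ≤ p.
Pump with i = 2: xy^2z = a^{p+k} b^{3p+2}. For this to lie in L we would need 3p+2 = 3(p+k)+2, which forces k = 0. But k ≥ 1, so xy^2z ∉ L.
This is a contradiction; hence L is not regular.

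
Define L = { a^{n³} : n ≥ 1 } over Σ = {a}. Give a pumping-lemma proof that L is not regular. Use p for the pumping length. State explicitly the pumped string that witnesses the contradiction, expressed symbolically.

Assume L is regular. Let p be the pumping length given by the pumping lemma.
Take w = a^{p³} ∈ L with |w| = p³ ≥ p.
Write w = xyz as guaranteed by the lemma, with |xy| ≤ p and |y| > 0.
Then y = a^k for some k with 1 ≤ k ≤ p.
Pump with i = 2: xy^2z = a^{p³+k}. Since 1 ≤ k ≤ p, p³ < p³+k ≤ p³+p < p³+3p²+3p+1 = (p+1)³, so p³+k is not a perfect cube. So xy^2z ∉ L.
This is a contradiction; hence L is not regular.

a^{p³+k}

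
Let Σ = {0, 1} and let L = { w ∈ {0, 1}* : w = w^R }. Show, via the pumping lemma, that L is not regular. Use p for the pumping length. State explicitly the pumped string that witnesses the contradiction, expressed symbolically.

0^{p+k} 1 0^p

Suppose for contradiction that L is regular, and let p be the pumping length.
Take w = 0^p 1 0^p, a palindrome of length 2p+1 ≥ p.
By the pumping lemma, w = xyz with |xy| ≤ p and y is nonempty.
Since the first p symbols of w are all 0's and |xy| ≤ p, y lies entirely in the leading 0-block: y = 0^k for some k with 1 ≤ k ≤ p.
Pump with i = 2: xy^2z = 0^{p+k} 1 0^p. Its reverse is 0^p 1 0^{p+k}, which differs from xy^2z since k ≥ 1. So xy^2z is not a palindrome and xy^2z ∉ L.
This contradicts the pumping lemma, so L is not regular.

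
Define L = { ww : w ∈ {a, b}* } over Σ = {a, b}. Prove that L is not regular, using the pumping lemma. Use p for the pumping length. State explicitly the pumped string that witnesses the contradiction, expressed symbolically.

Suppose for contradiction that L is regular, and let p be the pumping length.
Take w = a^p b^p a^p b^p = uu where u = a^pb^p; then w ∈ L and |w| = 4p ≥ p.
By the pumping lemma, w = xyz with |xy| ≤ p and |y| ≥ 1.
Since the first p symbols of w are all a's and |xy| ≤ p, y lies entirely in the leading a-block: y = a^k for some k with 1 ≤ k ≤ p.
Pump with i = 2: xy^2z = a^{p+k} b^p a^p b^p, of length 4p+k. Suppose this equals vv. The string starts with a and ends with b, so v does too; thus the boundary between the two copies of v is a b→a transition. There is exactly one such transition, at position 2p+k, so |v| = 2p+k and |vv| = 4p+2k ≠ 4p+k since k ≥ 1. So xy^2z ∉ L.
Contradiction. Therefore L is not regular.

a^{p+k} b^p a^p b^p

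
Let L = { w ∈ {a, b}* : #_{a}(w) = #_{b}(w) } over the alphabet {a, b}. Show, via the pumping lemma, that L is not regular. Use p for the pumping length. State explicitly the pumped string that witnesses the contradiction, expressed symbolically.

Suppose for contradiction that L is regular, and let p be the pumping length.
Choose w = a^p b^p ∈ L with |w| = 2p ≥ p.
Write w = xyz as guaranteed by the lemma, with |xy| ≤ p and |y| > 0.
Because |xy| ≤ p and w begins with p copies of a, we have y = a^k with 1 ≤ k ≤ p.
Pump with i = 2: xy^2z = a^{p+k} b^p has p+k occurrences of a but only p of b. Since k ≥ 1 the counts differ, so xy^2z ∉ L.
This contradicts the pumping lemma, so L is not regular.

a^{p+k} b^p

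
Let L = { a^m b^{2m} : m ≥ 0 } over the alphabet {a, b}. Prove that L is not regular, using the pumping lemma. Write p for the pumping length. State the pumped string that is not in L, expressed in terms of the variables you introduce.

Suppose for contradiction that L is regular, and let p be the pumping length.
Take w = a^p b^{2p}. Then w ∈ L and |w| = 3p ≥ p.
Write w = xyz as guaranteed by the lemma, with |xy| ≤ p and |y| > 0.
Because |xy| ≤ p and w begins with p copies of a, we have y = a^k with 1 ≤ k ≤ p.
Pump with i = 2: xy^2z = a^{p+k} b^{2p}. For this to lie in L we would need 2p = 2(p+k), which forces k = 0. But k ≥ 1, so xy^2z ∉ L.
This is a contradiction; hence L is not regular.

a^{p+k} b^{2p}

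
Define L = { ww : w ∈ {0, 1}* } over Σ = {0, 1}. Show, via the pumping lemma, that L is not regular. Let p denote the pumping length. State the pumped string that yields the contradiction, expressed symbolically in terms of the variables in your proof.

Toward a contradiction, assume L is regular with pumping length p.
Take w = 0^p 1^p 0^p 1^p = uu where u = 0^p1^p; then w ∈ L and |w| = 4p ≥ p.
Write w = xyz as guaranteed by the lemma, with |xy| ≤ p and |y| ≥ 1.
Because |xy| ≤ p and w begins with p copies of 0, we have y = 0^k with 1 ≤ k ≤ p.
Pump with i = 2: xy^2z = 0^{p+k} 1^p 0^p 1^p, of length 4p+k. Suppose this equals vv. The string starts with 0 and ends with 1, so v does too; thus the boundary between the two copies of v is a 1→0 transition. There is exactly one such transition, at position 2p+k, so |v| = 2p+k and |vv| = 4p+2k ≠ 4p+k since k ≥ 1. So xy^2z ∉ L.
Contradiction. Therefore L is not regular.

0^{p+k} 1^p 0^p 1^p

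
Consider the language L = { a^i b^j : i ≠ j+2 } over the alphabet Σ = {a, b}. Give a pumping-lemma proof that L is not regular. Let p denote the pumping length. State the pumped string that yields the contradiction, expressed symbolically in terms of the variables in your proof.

a^{p+p!} b^{p+p!-2}

Suppose for contradiction that L is regular, and let p be the pumping length.
Choose w = a^p b^{p+p!-2}. Since p ≠ (p+p!-2)+2 = p+p!, w ∈ L; and |w| ≥ p.
The pumping lemma gives a decomposition w = xyz where |xy| ≤ p and y is nonempty.
The first p characters of w are a's, so xy (and hence y) consists only of a's. Write y = a^k, 1 ≤ k ≤ p.
Since 1 ≤ k ≤ p, k divides p!; set t = 1 + p!/k. Then xy^t z has p + (p!/k)·k = p + p! copies of a. Now the a-count is p+p! and (b-count)+2 = (p+p!-2)+2 = p+p!, so i ≠ j+2 fails. So xy^t z = a^{p+p!} b^{p+p!-2} ∉ L.
Contradiction. Therefore L is not regular.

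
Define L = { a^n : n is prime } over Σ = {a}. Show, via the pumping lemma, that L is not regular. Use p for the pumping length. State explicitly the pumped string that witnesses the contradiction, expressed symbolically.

a^{q(1+k)}

Suppose for contradiction that L is regular, and let p be the pumping length.
Let q be a prime with q ≥ p+2 (infinitely many primes exist), and take w = a^q ∈ L with |w| = q ≥ p.
Write w = xyz as guaranteed by the lemma, with |xy| ≤ p and |y| > 0.
Then y = a^k for some k with 1 ≤ k ≤ p.
Since 1 ≤ k ≤ p, |xz| = q-k. Pump with i = q+1: |xy^{q+1}z| = (q-k)+(q+1)k = q+qk = q(1+k), which is composite (both factors ≥ 2). So xy^{q+1}z = a^{q(1+k)} ∉ L.
Contradiction. Therefore L is not regular.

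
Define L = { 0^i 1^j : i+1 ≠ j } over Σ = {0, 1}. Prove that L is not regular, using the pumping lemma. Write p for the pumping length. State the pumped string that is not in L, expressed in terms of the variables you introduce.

0^{p+p!} 1^{p+p!+1}

Toward a contradiction, assume L is regular with pumping length p.
Choose w = 0^p 1^{p+p!+1}. Since p ≠ (p+p!+1)-1 = p+p!, w ∈ L; and |w| ≥ p.
The pumping lemma gives a decomposition w = xyz where |xy| ≤ p and y is nonempty.
Because |xy| ≤ p and w begins with p copies of 0, we have y = 0^k with 1 ≤ k ≤ p.
Since 1 ≤ k ≤ p, k divides p!; set t = 1 + p!/k. Then xy^t z has p + (p!/k)·k = p + p! copies of 0. Now the 0-count is p+p! and (1-count)-1 = (p+p!+1)-1 = p+p!, so i+1 ≠ j fails. So xy^t z = 0^{p+p!} 1^{p+p!+1} ∉ L.
This contradicts the pumping lemma, so L is not regular.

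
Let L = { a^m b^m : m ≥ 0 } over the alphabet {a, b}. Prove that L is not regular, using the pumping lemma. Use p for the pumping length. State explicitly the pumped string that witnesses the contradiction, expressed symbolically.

Assume L is regular. Let p be the pumping length given by the pumping lemma.
Let w = a^p b^p ∈ L; note |w| = 2p ≥ p.
Write w = xyz as guaranteed by the lemma, with |xy| ≤ p and |y| ≥ 1.
The first p characters of w are a's, so xy (and hence y) consists only of a's. Write y = a^k, 1 ≤ k ≤ p.
Pump with i = 2: xy^2z = a^{p+k} b^p. For this to lie in L we would need p = p+k, which forces k = 0. But k ≥ 1, so xy^2z ∉ L.
This is a contradiction; hence L is not regular.

a^{p+k} b^p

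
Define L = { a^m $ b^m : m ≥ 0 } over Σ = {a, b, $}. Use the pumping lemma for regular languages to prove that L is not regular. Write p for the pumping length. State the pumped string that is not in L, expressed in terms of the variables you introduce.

a^{p+k} $ b^p

Toward a contradiction, assume L is regular with pumping length p.
Take w = a^p $ b^p ∈ L with |w| = 2p+1 ≥ p.
By the pumping lemma, w = xyz with |xy| ≤ p and |y| > 0.
Because |xy| ≤ p and w begins with p copies of a, we have y = a^k with 1 ≤ k ≤ p.
Pump with i = 2: xy^2z = a^{p+k} $ b^p, which would require p+k = p. But k ≥ 1, so xy^2z ∉ L.
Contradiction. Therefore L is not regular.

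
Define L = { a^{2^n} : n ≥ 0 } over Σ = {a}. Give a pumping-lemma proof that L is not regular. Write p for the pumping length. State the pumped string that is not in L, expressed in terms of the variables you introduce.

a^{2^p+k}

Toward a contradiction, assume L is regular with pumping length p.
Take w = a^{2^p} ∈ L with |w| = 2^p ≥ p.
The pumping lemma gives a decomposition w = xyz where |xy| ≤ p and y is nonempty.
Then y = a^k for some k with 1 ≤ k ≤ p.
Pump with i = 2: xy^2z = a^{2^p+k}. Since 1 ≤ k ≤ p < 2^p, we have 2^p < 2^p+k < 2^{p+1}, so 2^p+k is not a power of 2. So xy^2z ∉ L.
This is a contradiction; hence L is not regular.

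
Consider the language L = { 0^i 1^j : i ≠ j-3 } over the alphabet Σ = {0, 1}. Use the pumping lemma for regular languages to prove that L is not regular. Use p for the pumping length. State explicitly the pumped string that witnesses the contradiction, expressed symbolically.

Assume L is regular. Let p be the pumping length given by the pumping lemma.
Choose w = 0^p 1^{p+p!+3}. Since p ≠ (p+p!+3)-3 = p+p!, w ∈ L; and |w| ≥ p.
The pumping lemma gives a decomposition w = xyz where |xy| ≤ p and |y| > 0.
Since the first p symbols of w are all 0's and |xy| ≤ p, y lies entirely in the leading 0-block: y = 0^k for some k with 1 ≤ k ≤ p.
Since 1 ≤ k ≤ p, k divides p!; set t = 1 + p!/k. Then xy^t z has p + (p!/k)·k = p + p! copies of 0. Now the 0-count is p+p! and (1-count)-3 = (p+p!+3)-3 = p+p!, so i ≠ j-3 fails. So xy^t z = 0^{p+p!} 1^{p+p!+3} ∉ L.
Contradiction. Therefore L is not regular.

0^{p+p!} 1^{p+p!+3}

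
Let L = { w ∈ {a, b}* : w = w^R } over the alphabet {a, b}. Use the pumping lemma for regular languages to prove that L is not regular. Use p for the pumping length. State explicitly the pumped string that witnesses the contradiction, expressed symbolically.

a^{p+k} b a^p

Assume L is regular; let p be its pumping constant.
Take w = a^p b a^p, a palindrome of length 2p+1 ≥ p.
Write w = xyz as guaranteed by the lemma, with |xy| ≤ p and y is nonempty.
Because |xy| ≤ p and w begins with p copies of a, we have y = a^k with 1 ≤ k ≤ p.
Pump with i = 2: xy^2z = a^{p+k} b a^p. Its reverse is a^p b a^{p+k}, which differs from xy^2z since k ≥ 1. So xy^2z is not a palindrome and xy^2z ∉ L.
This is a contradiction; hence L is not regular.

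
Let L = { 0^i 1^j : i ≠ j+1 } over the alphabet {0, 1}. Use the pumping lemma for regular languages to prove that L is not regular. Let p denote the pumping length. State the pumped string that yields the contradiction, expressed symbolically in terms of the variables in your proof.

0^{p+p!} 1^{p+p!-1}

Assume L is regular. Let p be the pumping length given by the pumping lemma.
Choose w = 0^p 1^{p+p!-1}. Since p ≠ (p+p!-1)+1 = p+p!, w ∈ L; and |w| ≥ p.
The pumping lemma gives a decomposition w = xyz where |xy| ≤ p and |y| > 0.
Since the first p symbols of w are all 0's and |xy| ≤ p, y lies entirely in the leading 0-block: y = 0^k for some k with 1 ≤ k ≤ p.
Since 1 ≤ k ≤ p, k divides p!; set t = 1 + p!/k. Then xy^t z has p + (p!/k)·k = p + p! copies of 0. Now the 0-count is p+p! and (1-count)+1 = (p+p!-1)+1 = p+p!, so i ≠ j+1 fails. So xy^t z = 0^{p+p!} 1^{p+p!-1} ∉ L.
This contradicts the pumping lemma, so L is not regular.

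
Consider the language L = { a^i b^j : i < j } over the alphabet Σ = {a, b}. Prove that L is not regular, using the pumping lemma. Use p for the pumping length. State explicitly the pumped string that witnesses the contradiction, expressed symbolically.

Suppose for contradiction that L is regular, and let p be the pumping length.
Choose w = a^p b^{p+1} ∈ L, with |w| = 2p+1 ≥ p.
The pumping lemma gives a decomposition w = xyz where |xy| ≤ p and |y| ≥ 1.
Since the first p symbols of w are all a's and |xy| ≤ p, y lies entirely in the leading a-block: y = a^k for some k with 1 ≤ k ≤ p.
Consider xy^2z = a^{p+k} b^{p+1}. Since k ≥ 1, the a-count p+k is at least p+1, so i < j fails; thus xy^2z ∉ L.
This contradicts the pumping lemma, so L is not regular.

a^{p+k} b^{p+1}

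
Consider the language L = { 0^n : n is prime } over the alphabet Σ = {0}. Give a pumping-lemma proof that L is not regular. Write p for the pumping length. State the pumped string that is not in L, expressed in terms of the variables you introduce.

0^{q(1+k)}

Assume L is regular; let p be its pumping constant.
Let q be a prime with q ≥ p+2 (infinitely many primes exist), and take w = 0^q ∈ L with |w| = q ≥ p.
By the pumping lemma, w = xyz with |xy| ≤ p and |y| > 0.
Then y = 0^k for some k with 1 ≤ k ≤ p.
Since 1 ≤ k ≤ p, |xz| = q-k. Pump with i = q+1: |xy^{q+1}z| = (q-k)+(q+1)k = q+qk = q(1+k), which is composite (both factors ≥ 2). So xy^{q+1}z = 0^{q(1+k)} ∉ L.
This contradicts the pumping lemma, so L is not regular.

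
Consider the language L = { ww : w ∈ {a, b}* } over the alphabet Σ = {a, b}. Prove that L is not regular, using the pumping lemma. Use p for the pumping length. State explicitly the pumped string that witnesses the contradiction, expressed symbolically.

a^{p+k} b^p a^p b^p

Suppose for contradiction that L is regular, and let p be the pumping length.
Take w = a^p b^p a^p b^p = uu where u = a^pb^p; then w ∈ L and |w| = 4p ≥ p.
By the pumping lemma, w = xyz with |xy| ≤ p and |y| ≥ 1.
Since the first p symbols of w are all a's and |xy| ≤ p, y lies entirely in the leading a-block: y = a^k for some k with 1 ≤ k ≤ p.
Pump with i = 2: xy^2z = a^{p+k} b^p a^p b^p, of length 4p+k. Suppose this equals vv. The string starts with a and ends with b, so v does too; thus the boundary between the two copies of v is a b→a transition. There is exactly one such transition, at position 2p+k, so |v| = 2p+k and |vv| = 4p+2k ≠ 4p+k since k ≥ 1. So xy^2z ∉ L.
This contradicts the pumping lemma, so L is not regular.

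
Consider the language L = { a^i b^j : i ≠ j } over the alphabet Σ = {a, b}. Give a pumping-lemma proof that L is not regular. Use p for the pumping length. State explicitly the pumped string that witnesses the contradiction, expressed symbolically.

a^{p+p!} b^{p+p!}

Assume L is regular. Let p be the pumping length given by the pumping lemma.
Choose w = a^p b^{p+p!}. Since p ≠ p+p!, w ∈ L; and |w| ≥ p.
By the pumping lemma, w = xyz with |xy| ≤ p and |y| ≥ 1.
The first p characters of w are a's, so xy (and hence y) consists only of a's. Write y = a^k, 1 ≤ k ≤ p.
Since 1 ≤ k ≤ p, k divides p!; set t = 1 + p!/k. Then xy^t z has p + (p!/k)·k = p + p! copies of a. Now the a-count equals the b-count, so i ≠ j fails. So xy^t z = a^{p+p!} b^{p+p!} ∉ L.
This is a contradiction; hence L is not regular.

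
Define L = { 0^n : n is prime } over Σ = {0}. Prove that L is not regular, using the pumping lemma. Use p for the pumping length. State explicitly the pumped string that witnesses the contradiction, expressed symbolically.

Suppose for contradiction that L is regular, and let p be the pumping length.
Let q be a prime with q ≥ p+2 (infinitely many primes exist), and take w = 0^q ∈ L with |w| = q ≥ p.
Write w = xyz as guaranteed by the lemma, with |xy| ≤ p and y is nonempty.
Then y = 0^k for some k with 1 ≤ k ≤ p.
Since 1 ≤ k ≤ p, |xz| = q-k. Pump with i = q+1: |xy^{q+1}z| = (q-k)+(q+1)k = q+qk = q(1+k), which is composite (both factors ≥ 2). So xy^{q+1}z = 0^{q(1+k)} ∉ L.
Contradiction. Therefore L is not regular.

0^{q(1+k)}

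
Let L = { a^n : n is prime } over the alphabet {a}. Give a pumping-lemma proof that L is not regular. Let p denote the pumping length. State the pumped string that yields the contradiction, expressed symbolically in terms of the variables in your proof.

a^{q(1+k)}

Assume L is regular; let p be its pumping constant.
Let q be a prime with q ≥ p+2 (infinitely many primes exist), and take w = a^q ∈ L with |w| = q ≥ p.
Write w = xyz as guaranteed by the lemma, with |xy| ≤ p and y is nonempty.
Then y = a^k for some k with 1 ≤ k ≤ p.
Since 1 ≤ k ≤ p, |xz| = q-k. Pump with i = q+1: |xy^{q+1}z| = (q-k)+(q+1)k = q+qk = q(1+k), which is composite (both factors ≥ 2). So xy^{q+1}z = a^{q(1+k)} ∉ L.
This contradicts the pumping lemma, so L is not regular.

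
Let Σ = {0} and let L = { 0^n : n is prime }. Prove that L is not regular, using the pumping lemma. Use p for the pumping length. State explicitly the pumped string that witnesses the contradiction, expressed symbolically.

Assume L is regular. Let p be the pumping length given by the pumping lemma.
Let q be a prime with q ≥ p+2 (infinitely many primes exist), and take w = 0^q ∈ L with |w| = q ≥ p.
The pumping lemma gives a decomposition w = xyz where |xy| ≤ p and |y| ≥ 1.
Then y = 0^k for some k with 1 ≤ k ≤ p.
Since 1 ≤ k ≤ p, |xz| = q-k. Pump with i = q+1: |xy^{q+1}z| = (q-k)+(q+1)k = q+qk = q(1+k), which is composite (both factors ≥ 2). So xy^{q+1}z = 0^{q(1+k)} ∉ L.
This contradicts the pumping lemma, so L is not regular.

0^{q(1+k)}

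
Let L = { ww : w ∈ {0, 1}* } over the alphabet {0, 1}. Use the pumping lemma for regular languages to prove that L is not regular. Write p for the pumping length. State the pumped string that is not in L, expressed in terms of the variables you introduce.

0^{p+k} 1^p 0^p 1^p

Suppose for contradiction that L is regular, and let p be the pumping length.
Take w = 0^p 1^p 0^p 1^p = uu where u = 0^p1^p; then w ∈ L and |w| = 4p ≥ p.
By the pumping lemma, w = xyz with |xy| ≤ p and |y| > 0.
Because |xy| ≤ p and w begins with p copies of 0, we have y = 0^k with 1 ≤ k ≤ p.
Pump with i = 2: xy^2z = 0^{p+k} 1^p 0^p 1^p, of length 4p+k. Suppose this equals vv. The string starts with 0 and ends with 1, so v does too; thus the boundary between the two copies of v is a 1→0 transition. There is exactly one such transition, at position 2p+k, so |v| = 2p+k and |vv| = 4p+2k ≠ 4p+k since k ≥ 1. So xy^2z ∉ L.
Contradiction. Therefore L is not regular.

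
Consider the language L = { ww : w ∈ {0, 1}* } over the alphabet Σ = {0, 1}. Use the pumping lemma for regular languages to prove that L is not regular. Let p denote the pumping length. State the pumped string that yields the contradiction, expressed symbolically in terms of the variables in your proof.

0^{p+k} 1^p 0^p 1^p

Toward a contradiction, assume L is regular with pumping length p.
Take w = 0^p 1^p 0^p 1^p = uu where u = 0^p1^p; then w ∈ L and |w| = 4p ≥ p.
Write w = xyz as guaranteed by the lemma, with |xy| ≤ p and y is nonempty.
Because |xy| ≤ p and w begins with p copies of 0, we have y = 0^k with 1 ≤ k ≤ p.
Pump with i = 2: xy^2z = 0^{p+k} 1^p 0^p 1^p, of length 4p+k. Suppose this equals vv. The string starts with 0 and ends with 1, so v does too; thus the boundary between the two copies of v is a 1→0 transition. There is exactly one such transition, at position 2p+k, so |v| = 2p+k and |vv| = 4p+2k ≠ 4p+k since k ≥ 1. So xy^2z ∉ L.
This is a contradiction; hence L is not regular.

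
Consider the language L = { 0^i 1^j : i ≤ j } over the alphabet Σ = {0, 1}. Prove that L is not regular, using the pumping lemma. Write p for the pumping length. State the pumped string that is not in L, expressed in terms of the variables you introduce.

Assume L is regular; let p be its pumping constant.
Choose w = 0^p 1^p ∈ L, with |w| = 2p ≥ p.
The pumping lemma gives a decomposition w = xyz where |xy| ≤ p and |y| > 0.
Since the first p symbols of w are all 0's and |xy| ≤ p, y lies entirely in the leading 0-block: y = 0^k for some k with 1 ≤ k ≤ p.
Consider xy^2z = 0^{p+k} 1^p. Since k ≥ 1, the 0-count p+k exceeds the 1-count p, so i ≤ j fails; thus xy^2z ∉ L.
Contradiction. Therefore L is not regular.

0^{p+k} 1^p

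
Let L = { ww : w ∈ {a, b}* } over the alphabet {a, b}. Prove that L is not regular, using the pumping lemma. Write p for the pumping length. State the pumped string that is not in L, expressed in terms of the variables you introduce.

Assume L is regular. Let p be the pumping length given by the pumping lemma.
Take w = a^p b^p a^p b^p = uu where u = a^pb^p; then w ∈ L and |w| = 4p ≥ p.
Write w = xyz as guaranteed by the lemma, with |xy| ≤ p and y is nonempty.
Since the first p symbols of w are all a's and |xy| ≤ p, y lies entirely in the leading a-block: y = a^k for some k with 1 ≤ k ≤ p.
Pump with i = 2: xy^2z = a^{p+k} b^p a^p b^p, of length 4p+k. Suppose this equals vv. The string starts with a and ends with b, so v does too; thus the boundary between the two copies of v is a b→a transition. There is exactly one such transition, at position 2p+k, so |v| = 2p+k and |vv| = 4p+2k ≠ 4p+k since k ≥ 1. So xy^2z ∉ L.
This is a contradiction; hence L is not regular.

a^{p+k} b^p a^p b^p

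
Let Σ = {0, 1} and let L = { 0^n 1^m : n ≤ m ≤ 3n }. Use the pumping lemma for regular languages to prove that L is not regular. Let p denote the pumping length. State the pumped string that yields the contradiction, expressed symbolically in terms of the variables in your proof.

0^{p+k} 1^p

Toward a contradiction, assume L is regular with pumping length p.
Take w = 0^p 1^p ∈ L (since p ≤ p ≤ 3p), with |w| = 2p ≥ p.
The pumping lemma gives a decomposition w = xyz where |xy| ≤ p and |y| ≥ 1.
Since the first p symbols of w are all 0's and |xy| ≤ p, y lies entirely in the leading 0-block: y = 0^k for some k with 1 ≤ k ≤ p.
Pump with i = 2: xy^2z = 0^{p+k} 1^p. Now n = p+k > p = m, so the condition n ≤ m fails. Thus xy^2z ∉ L.
This is a contradiction; hence L is not regular.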